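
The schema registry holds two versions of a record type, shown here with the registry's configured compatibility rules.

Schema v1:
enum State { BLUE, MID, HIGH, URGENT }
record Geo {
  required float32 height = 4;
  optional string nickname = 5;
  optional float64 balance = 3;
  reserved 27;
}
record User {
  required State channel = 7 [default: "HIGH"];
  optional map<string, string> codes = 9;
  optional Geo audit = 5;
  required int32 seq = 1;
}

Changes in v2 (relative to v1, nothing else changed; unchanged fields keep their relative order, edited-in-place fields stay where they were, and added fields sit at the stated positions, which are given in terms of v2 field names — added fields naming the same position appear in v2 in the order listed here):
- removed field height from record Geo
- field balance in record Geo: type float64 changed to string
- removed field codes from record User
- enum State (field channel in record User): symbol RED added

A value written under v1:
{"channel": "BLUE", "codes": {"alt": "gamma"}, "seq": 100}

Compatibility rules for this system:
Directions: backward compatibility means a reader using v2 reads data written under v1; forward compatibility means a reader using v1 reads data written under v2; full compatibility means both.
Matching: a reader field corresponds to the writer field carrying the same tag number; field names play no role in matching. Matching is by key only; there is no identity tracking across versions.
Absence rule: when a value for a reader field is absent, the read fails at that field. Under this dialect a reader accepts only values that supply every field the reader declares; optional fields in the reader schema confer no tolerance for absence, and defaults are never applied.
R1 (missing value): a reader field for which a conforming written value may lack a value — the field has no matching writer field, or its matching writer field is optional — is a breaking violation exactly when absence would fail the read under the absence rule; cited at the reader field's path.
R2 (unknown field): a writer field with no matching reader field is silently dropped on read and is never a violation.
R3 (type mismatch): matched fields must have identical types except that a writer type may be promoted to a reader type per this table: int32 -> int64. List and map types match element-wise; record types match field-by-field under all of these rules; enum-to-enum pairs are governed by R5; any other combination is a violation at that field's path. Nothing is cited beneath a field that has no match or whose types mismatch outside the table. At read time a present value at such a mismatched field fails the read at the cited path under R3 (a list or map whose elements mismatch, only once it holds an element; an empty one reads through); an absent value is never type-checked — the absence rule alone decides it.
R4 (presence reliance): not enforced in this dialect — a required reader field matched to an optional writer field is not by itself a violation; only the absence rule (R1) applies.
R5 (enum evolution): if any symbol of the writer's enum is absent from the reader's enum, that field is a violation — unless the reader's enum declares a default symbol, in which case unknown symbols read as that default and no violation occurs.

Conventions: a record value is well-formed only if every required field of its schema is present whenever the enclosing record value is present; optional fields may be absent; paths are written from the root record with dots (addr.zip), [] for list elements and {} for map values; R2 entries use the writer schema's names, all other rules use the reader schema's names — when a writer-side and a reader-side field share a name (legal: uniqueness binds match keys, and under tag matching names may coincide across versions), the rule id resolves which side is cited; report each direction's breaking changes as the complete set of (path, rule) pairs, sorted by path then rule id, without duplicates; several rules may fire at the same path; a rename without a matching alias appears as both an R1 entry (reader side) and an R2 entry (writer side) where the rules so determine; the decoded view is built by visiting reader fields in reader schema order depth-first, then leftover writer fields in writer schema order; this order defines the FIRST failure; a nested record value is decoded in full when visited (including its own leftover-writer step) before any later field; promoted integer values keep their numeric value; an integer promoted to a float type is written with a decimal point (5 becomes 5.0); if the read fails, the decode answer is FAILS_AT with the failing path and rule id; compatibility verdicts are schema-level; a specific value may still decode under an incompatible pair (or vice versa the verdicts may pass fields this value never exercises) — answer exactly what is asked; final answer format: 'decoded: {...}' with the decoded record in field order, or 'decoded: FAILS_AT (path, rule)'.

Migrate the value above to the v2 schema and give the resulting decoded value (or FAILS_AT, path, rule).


in User below, arrows point writer -> reader
migrating the User value to v2:
  channel := "BLUE"
  read fails at audit under R1 (no fill)
  => FAILS_AT (audit, R1)
checking off the User differences that do not matter here:
  removed field height from record Geo -> matters for User compatibility verdicts, not for this value's decode
  field balance in record Geo: type float64 changed to string -> matters for User compatibility verdicts, not for this value's decode
  removed field codes from record User -> matters for User compatibility verdicts, not for this value's decode
  enum State (field channel in record User): symbol RED added -> matters for User compatibility verdicts, not for this value's decode

decoded: FAILS_AT (audit, R1)


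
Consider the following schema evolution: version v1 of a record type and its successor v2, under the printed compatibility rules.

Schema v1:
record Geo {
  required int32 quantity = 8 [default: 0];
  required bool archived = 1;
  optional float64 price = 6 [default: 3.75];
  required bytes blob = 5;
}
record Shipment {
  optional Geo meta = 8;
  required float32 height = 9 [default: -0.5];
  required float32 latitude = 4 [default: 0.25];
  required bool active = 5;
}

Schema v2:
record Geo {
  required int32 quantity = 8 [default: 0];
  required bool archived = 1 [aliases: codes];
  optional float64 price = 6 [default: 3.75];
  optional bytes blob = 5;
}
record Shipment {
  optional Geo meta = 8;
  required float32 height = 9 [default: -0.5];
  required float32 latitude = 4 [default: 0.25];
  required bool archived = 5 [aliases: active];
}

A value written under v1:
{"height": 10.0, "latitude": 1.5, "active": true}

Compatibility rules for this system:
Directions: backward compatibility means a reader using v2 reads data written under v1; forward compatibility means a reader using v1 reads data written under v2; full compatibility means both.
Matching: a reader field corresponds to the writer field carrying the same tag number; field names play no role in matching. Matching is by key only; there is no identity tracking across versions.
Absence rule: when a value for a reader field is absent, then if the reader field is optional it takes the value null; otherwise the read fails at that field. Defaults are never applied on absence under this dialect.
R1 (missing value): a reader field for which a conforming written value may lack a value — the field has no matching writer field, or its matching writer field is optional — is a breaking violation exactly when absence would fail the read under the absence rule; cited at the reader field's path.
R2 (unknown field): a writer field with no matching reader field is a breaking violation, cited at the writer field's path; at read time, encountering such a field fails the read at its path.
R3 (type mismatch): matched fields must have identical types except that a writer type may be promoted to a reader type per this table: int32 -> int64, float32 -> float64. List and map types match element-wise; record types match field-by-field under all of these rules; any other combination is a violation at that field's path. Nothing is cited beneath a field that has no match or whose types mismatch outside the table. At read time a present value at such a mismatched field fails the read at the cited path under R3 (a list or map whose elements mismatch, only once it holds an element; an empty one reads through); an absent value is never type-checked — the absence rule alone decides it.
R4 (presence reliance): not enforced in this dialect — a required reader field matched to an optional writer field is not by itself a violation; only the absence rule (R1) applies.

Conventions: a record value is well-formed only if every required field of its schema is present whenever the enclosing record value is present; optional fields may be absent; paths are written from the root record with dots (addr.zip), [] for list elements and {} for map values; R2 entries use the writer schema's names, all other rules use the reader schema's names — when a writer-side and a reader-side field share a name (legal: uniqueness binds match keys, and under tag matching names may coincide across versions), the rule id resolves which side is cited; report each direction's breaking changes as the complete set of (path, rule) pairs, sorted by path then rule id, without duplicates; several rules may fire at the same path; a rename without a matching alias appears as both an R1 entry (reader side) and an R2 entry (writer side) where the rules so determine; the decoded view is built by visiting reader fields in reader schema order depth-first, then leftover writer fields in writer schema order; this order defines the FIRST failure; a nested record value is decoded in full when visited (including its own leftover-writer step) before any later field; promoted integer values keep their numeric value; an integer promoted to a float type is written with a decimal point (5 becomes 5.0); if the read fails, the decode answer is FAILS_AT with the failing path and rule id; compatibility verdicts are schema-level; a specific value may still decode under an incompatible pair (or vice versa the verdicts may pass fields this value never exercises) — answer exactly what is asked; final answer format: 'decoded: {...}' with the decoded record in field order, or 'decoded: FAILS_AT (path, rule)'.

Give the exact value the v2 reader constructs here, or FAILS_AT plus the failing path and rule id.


decoded: {"meta": null, "height": 10.0, "latitude": 1.5, "archived": true}

each type pair in Shipment: writer, then reader
migrating the Shipment value to v2:
  meta := null (not supplied -> null)
  height := 10.0
  latitude := 1.5
  archived := true (from writer active)
  => decoded: {"meta": null, "height": 10.0, "latitude": 1.5, "archived": true}
the other Shipment changes do not affect what is asked:
  field blob in record Geo: required changed to optional -> changes Shipment's schema-level verdicts only — the decode of this value is the same


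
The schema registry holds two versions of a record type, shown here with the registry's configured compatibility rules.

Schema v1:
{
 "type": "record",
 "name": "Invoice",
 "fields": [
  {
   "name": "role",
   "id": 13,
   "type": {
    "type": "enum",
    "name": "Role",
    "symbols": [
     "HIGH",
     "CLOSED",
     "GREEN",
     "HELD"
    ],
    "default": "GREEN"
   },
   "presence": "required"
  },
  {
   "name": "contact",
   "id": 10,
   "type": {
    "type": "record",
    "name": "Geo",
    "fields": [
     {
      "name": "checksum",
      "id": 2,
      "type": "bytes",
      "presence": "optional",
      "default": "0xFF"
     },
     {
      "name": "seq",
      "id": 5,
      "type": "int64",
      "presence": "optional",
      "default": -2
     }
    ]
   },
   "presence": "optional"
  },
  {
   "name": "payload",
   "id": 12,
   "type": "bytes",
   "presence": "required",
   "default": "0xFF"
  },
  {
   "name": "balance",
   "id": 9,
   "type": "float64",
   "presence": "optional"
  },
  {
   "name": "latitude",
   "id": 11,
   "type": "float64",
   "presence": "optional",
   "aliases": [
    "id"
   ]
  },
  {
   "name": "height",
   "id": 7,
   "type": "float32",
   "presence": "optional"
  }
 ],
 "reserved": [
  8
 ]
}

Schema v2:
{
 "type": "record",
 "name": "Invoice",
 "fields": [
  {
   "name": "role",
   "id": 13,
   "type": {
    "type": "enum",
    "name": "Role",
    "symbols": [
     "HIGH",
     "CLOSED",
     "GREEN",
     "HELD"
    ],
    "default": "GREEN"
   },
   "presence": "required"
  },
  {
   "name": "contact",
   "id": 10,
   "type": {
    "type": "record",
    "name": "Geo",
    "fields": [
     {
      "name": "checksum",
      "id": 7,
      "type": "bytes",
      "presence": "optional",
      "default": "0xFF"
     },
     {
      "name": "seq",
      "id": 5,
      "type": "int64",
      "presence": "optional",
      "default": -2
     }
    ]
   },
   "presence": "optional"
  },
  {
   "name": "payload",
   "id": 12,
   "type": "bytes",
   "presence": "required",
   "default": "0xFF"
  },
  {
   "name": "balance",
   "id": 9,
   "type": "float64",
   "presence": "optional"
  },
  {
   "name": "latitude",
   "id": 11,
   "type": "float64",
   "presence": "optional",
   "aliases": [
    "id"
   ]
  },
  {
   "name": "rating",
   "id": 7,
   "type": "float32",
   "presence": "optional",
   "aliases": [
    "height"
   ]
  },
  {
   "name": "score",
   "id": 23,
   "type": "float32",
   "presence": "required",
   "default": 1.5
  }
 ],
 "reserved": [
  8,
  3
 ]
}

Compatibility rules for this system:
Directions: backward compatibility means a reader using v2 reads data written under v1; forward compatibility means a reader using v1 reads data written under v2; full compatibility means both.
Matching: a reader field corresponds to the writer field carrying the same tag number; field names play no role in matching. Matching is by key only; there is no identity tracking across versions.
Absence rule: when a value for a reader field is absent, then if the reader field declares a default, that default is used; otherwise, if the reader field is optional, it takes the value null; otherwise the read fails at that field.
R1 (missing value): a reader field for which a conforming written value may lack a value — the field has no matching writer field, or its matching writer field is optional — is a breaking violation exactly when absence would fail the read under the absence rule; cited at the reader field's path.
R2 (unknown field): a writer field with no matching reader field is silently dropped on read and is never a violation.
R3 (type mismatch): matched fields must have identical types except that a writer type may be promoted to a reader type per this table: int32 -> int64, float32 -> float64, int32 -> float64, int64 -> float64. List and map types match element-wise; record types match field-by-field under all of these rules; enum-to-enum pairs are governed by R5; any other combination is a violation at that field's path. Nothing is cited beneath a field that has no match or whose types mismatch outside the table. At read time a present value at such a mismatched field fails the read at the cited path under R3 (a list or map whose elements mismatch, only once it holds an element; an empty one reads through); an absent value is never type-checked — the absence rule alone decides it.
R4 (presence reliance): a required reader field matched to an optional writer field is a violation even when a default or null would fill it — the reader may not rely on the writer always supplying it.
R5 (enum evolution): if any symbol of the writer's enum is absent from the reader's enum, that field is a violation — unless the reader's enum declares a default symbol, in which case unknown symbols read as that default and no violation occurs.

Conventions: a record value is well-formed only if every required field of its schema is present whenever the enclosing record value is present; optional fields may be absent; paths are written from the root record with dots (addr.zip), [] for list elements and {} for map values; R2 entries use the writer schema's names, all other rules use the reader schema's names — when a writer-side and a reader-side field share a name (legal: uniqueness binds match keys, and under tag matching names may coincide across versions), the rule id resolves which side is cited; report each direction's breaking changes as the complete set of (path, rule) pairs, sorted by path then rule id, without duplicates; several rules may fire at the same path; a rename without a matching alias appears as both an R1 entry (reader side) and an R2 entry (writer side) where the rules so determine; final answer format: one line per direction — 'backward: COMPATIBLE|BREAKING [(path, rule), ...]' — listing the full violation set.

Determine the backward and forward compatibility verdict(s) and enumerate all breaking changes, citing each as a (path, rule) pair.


each type pair in Invoice: writer, then reader
backward analysis of Invoice with v2 as reader and v1 as writer:
  role: Role -> Role, writer required; from role
  contact: Geo -> Geo, writer optional; from contact
  payload: bytes -> bytes, writer required; from payload
  balance: float64 -> float64, writer optional; from balance
  latitude: float64 -> float64, writer optional; from latitude
  rating: float32 -> float32, writer optional; from height
  no writer field matches reader score
  no writer field matches reader contact.checksum
  contact.seq: int64 -> int64, writer optional; from contact.seq
  contact.checksum (writer side), unknown to reader
  nothing fires on Invoice: backward is COMPATIBLE
forward analysis of Invoice with v1 as reader and v2 as writer:
  role: Role -> Role, writer required; from role
  contact: Geo -> Geo, writer optional; from contact
  payload: bytes -> bytes, writer required; from payload
  balance: float64 -> float64, writer optional; from balance
  latitude: float64 -> float64, writer optional; from latitude
  height: float32 -> float32, writer optional; from rating
  score (writer side), unknown to reader
  no writer field matches reader contact.checksum
  contact.seq: int64 -> int64, writer optional; from contact.seq
  contact.checksum (writer side), unknown to reader
  nothing fires on Invoice: forward is COMPATIBLE

backward: COMPATIBLE []; forward: COMPATIBLE []


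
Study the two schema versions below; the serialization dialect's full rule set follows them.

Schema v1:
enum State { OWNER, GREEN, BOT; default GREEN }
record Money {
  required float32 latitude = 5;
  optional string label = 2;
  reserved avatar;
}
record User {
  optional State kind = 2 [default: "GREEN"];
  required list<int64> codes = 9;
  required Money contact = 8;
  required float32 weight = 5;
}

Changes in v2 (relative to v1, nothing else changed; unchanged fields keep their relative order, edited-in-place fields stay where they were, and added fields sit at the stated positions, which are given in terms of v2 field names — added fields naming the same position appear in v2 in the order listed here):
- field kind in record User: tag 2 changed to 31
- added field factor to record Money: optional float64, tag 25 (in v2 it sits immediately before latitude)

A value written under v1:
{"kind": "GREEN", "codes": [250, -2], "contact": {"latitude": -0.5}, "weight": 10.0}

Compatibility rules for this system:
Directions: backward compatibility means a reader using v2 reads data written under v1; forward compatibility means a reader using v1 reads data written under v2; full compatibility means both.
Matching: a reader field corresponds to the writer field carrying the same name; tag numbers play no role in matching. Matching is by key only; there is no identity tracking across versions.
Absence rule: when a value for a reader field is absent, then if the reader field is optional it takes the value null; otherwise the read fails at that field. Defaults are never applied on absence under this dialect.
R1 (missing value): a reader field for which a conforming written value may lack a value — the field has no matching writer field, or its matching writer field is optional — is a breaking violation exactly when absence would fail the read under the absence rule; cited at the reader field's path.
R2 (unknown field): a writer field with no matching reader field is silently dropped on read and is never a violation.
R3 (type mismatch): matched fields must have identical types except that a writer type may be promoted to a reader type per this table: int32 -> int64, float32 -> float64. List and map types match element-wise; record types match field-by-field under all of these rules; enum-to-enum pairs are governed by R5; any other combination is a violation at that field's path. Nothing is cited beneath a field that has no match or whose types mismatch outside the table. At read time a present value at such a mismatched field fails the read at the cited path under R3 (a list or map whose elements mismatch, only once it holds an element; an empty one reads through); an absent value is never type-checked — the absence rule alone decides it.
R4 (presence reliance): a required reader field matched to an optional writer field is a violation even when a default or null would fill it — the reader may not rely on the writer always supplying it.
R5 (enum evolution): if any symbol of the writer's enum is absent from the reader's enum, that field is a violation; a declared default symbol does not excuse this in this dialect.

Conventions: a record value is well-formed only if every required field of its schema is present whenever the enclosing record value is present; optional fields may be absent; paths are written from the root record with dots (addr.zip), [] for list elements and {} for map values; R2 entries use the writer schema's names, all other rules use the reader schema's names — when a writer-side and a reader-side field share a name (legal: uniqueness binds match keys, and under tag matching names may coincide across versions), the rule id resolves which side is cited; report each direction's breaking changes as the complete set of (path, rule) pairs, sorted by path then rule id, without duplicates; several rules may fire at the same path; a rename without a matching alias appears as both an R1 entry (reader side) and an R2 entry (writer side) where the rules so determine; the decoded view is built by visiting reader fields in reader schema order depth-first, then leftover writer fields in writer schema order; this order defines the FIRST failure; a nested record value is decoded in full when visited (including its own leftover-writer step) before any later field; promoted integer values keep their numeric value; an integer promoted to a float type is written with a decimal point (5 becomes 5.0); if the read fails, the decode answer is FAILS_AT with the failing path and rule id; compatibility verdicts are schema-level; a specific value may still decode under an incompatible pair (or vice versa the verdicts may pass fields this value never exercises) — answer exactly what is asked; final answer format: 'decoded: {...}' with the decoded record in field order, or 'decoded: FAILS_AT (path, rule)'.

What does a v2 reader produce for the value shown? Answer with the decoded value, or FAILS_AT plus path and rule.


decoded: {"kind": "GREEN", "codes": [250, -2], "contact": {"factor": null, "latitude": -0.5, "label": null}, "weight": 10.0}

each type pair in User: writer, then reader
migrating the User value to v2:
  kind := "GREEN"
  codes := [250, -2]
  contact.factor := null (absent, optional -> null)
  contact.latitude := -0.5
  contact.label := null (absent, optional -> null)
  weight := 10.0
  => decoded: {"kind": "GREEN", "codes": [250, -2], "contact": {"factor": null, "latitude": -0.5, "label": null}, "weight": 10.0}
the rest of the User diff is inert for this question:
  field kind in record User: tag 2 changed to 31 -> fires no rule on User under this dialect and leaves the result unchanged


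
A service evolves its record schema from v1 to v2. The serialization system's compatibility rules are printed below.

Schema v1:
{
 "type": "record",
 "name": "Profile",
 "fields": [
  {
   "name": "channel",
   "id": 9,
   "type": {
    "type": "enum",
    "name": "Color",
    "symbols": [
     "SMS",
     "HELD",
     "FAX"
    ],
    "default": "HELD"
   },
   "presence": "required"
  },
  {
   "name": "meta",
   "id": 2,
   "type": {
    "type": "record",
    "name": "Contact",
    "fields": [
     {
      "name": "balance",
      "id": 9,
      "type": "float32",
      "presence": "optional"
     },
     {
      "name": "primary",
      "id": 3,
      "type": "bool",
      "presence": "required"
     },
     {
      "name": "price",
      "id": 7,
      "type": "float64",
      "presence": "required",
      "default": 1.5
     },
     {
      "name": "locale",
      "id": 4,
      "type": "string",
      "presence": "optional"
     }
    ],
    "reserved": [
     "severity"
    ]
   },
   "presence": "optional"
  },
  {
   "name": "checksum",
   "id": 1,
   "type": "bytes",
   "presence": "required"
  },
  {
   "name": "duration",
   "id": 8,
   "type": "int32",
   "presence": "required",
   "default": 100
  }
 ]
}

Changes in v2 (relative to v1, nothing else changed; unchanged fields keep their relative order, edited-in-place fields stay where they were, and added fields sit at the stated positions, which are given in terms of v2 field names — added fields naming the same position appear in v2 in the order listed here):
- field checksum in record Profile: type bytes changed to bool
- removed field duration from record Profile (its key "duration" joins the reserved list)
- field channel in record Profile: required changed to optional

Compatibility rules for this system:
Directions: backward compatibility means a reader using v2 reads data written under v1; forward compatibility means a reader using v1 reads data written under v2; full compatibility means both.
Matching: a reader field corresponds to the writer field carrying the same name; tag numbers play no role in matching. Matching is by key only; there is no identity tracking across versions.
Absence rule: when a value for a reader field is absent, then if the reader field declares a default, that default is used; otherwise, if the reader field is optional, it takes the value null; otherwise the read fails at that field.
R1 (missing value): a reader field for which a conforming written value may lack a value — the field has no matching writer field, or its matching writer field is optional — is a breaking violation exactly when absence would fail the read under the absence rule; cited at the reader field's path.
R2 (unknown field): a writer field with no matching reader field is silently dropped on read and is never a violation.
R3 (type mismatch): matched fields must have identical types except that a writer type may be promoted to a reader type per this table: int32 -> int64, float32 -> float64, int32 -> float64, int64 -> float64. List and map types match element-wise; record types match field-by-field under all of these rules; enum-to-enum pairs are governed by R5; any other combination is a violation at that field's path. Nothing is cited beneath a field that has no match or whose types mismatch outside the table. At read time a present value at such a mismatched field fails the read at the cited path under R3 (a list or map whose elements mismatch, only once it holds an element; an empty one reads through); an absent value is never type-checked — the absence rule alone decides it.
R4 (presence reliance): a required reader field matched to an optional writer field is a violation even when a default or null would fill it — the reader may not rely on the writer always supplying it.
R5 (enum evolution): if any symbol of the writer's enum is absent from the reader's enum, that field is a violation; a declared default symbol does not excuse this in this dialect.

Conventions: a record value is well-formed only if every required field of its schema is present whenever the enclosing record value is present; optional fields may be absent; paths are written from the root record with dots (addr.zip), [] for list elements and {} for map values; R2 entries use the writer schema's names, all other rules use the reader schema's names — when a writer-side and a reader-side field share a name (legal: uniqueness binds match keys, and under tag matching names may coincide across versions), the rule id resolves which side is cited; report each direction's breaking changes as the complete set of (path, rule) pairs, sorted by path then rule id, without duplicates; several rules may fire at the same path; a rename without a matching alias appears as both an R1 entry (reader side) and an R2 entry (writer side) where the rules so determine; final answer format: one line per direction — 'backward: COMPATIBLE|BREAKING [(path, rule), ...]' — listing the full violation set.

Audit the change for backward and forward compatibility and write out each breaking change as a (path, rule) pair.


backward: BREAKING [(checksum, R3)]; forward: BREAKING [(channel, R1), (channel, R4), (checksum, R3)]

each type pair in Profile: writer, then reader
backward analysis of Profile with v2 as reader and v1 as writer:
  channel <- channel (Color -> Color, writer required)
  meta <- meta (Contact -> Contact, writer optional)
  checksum <- checksum (bytes -> bool, writer required)
  duration (writer side), unknown to reader
  meta.balance <- meta.balance (float32 -> float32, writer optional)
  meta.primary <- meta.primary (bool -> bool, writer required)
  meta.price <- meta.price (float64 -> float64, writer required)
  meta.locale <- meta.locale (string -> string, writer optional)
  rule R3 violated at checksum
  => 1 violation(s): backward is BREAKING for Profile
forward analysis of Profile with v1 as reader and v2 as writer:
  channel <- channel (Color -> Color, writer optional)
  meta <- meta (Contact -> Contact, writer optional)
  checksum <- checksum (bool -> bytes, writer required)
  duration: no writer match
  meta.balance <- meta.balance (float32 -> float32, writer optional)
  meta.primary <- meta.primary (bool -> bool, writer required)
  meta.price <- meta.price (float64 -> float64, writer required)
  meta.locale <- meta.locale (string -> string, writer optional)
  rule R1 violated at channel
  rule R4 violated at channel
  rule R3 violated at checksum
  => 3 violation(s): forward is BREAKING for Profile


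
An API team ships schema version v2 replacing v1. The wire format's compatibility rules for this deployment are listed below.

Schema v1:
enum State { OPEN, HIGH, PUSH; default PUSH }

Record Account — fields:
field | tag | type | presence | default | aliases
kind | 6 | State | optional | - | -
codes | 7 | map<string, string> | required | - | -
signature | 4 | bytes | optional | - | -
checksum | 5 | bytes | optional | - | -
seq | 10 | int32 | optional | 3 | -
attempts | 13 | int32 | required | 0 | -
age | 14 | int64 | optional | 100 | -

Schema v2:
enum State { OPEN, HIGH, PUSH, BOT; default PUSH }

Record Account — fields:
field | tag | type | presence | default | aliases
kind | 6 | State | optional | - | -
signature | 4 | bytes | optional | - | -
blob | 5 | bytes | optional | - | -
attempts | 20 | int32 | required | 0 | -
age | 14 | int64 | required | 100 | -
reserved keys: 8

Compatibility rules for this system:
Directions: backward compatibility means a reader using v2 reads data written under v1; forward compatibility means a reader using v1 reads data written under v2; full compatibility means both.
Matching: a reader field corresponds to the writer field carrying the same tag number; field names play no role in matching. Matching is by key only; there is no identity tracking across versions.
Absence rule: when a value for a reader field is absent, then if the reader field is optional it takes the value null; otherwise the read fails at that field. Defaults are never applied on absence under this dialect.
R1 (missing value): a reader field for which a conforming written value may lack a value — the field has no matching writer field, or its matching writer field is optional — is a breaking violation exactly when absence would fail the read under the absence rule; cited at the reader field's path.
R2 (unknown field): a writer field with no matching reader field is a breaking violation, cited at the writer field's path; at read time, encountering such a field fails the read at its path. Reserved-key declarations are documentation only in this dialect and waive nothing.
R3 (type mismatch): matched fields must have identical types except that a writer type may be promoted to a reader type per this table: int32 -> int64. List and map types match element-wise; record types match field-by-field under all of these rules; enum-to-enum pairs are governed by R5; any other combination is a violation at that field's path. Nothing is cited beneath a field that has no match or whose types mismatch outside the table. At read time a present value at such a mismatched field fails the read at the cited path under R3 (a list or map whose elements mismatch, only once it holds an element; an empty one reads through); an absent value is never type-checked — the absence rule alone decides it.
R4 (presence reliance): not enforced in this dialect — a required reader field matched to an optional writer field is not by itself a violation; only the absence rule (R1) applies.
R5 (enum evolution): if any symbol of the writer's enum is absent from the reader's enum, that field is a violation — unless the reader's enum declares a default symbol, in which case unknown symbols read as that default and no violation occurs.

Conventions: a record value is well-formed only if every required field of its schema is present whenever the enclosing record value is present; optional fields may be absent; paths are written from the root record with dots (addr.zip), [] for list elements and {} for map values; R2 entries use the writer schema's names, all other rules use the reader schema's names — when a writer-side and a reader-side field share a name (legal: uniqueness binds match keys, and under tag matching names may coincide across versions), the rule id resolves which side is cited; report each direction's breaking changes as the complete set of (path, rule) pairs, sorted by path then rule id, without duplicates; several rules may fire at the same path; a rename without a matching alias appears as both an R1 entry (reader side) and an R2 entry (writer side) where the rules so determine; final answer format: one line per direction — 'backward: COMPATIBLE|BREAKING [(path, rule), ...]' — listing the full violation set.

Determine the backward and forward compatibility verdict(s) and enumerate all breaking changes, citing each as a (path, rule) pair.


in Account below, arrows point writer -> reader
backward for Account (reader v2, writer v1):
  kind <- kind (State -> State, writer optional)
  signature <- signature (bytes -> bytes, writer optional)
  blob <- checksum (bytes -> bytes, writer optional)
  attempts: no writer match
  age <- age (int64 -> int64, writer optional)
  writer codes: unknown to reader
  writer seq: unknown to reader
  writer attempts: unknown to reader
  violation R1 at age
  violation R1 at attempts
  violation R2 at attempts
  violation R2 at codes
  violation R2 at seq
  => backward: BREAKING (5)
forward for Account (reader v1, writer v2):
  kind <- kind (State -> State, writer optional)
  codes: no writer match
  signature <- signature (bytes -> bytes, writer optional)
  checksum <- blob (bytes -> bytes, writer optional)
  seq: no writer match
  attempts: no writer match
  age <- age (int64 -> int64, writer required)
  writer attempts: unknown to reader
  violation R1 at attempts
  violation R2 at attempts
  violation R1 at codes
  => forward: BREAKING (3)

backward: BREAKING [(age, R1), (attempts, R1), (attempts, R2), (codes, R2), (seq, R2)]; forward: BREAKING [(attempts, R1), (attempts, R2), (codes, R1)]


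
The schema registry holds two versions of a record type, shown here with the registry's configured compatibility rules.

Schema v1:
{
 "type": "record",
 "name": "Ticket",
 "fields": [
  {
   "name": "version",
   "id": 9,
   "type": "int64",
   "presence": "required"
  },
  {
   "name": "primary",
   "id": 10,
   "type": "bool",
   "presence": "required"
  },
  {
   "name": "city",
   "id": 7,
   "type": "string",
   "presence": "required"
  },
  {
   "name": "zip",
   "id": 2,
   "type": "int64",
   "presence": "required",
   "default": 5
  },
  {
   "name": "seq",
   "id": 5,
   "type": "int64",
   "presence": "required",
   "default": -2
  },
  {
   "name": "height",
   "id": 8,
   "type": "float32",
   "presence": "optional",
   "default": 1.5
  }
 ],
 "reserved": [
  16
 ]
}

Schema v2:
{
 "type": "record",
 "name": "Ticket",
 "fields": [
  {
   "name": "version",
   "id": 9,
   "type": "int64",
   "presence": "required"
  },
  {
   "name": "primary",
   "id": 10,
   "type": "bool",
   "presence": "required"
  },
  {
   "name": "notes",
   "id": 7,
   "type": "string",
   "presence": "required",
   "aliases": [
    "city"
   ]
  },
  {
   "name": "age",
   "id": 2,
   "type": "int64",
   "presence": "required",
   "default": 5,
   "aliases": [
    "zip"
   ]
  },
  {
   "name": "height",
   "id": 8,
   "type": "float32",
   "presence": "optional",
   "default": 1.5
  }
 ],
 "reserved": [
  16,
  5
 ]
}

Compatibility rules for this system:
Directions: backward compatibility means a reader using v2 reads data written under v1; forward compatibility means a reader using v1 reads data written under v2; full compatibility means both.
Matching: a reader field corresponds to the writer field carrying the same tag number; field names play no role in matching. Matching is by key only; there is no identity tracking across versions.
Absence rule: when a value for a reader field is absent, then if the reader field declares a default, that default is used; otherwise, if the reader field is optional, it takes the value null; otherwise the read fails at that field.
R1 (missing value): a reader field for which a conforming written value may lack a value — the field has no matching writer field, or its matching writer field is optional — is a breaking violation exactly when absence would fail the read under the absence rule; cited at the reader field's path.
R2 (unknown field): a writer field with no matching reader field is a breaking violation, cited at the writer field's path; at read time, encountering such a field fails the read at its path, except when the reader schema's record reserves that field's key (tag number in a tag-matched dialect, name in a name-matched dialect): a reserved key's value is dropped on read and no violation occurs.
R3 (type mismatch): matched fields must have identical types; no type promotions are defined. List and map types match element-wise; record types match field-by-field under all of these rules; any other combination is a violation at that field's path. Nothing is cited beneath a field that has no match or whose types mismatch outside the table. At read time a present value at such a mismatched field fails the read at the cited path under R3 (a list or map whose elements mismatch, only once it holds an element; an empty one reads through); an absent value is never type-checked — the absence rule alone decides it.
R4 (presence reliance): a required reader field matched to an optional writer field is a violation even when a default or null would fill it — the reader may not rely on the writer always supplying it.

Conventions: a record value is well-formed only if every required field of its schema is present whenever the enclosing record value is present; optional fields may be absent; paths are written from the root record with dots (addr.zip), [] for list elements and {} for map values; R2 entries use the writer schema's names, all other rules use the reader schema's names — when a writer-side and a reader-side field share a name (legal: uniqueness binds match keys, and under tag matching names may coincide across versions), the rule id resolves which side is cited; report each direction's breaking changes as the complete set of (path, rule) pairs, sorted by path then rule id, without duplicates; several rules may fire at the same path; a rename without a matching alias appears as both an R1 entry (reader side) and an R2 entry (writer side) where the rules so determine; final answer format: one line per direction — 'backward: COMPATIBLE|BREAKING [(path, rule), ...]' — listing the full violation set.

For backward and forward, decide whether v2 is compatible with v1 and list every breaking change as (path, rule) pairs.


the writer's type comes first in each Ticket pair
checking backward for Ticket: reader v2 against writer v1:
  version: paired with writer version (int64 -> int64; writer required)
  primary: paired with writer primary (bool -> bool; writer required)
  notes: paired with writer city (string -> string; writer required)
  age: paired with writer zip (int64 -> int64; writer required)
  height: paired with writer height (float32 -> float32; writer optional)
  seq (writer side), unknown to reader
  nothing fires on Ticket: backward is COMPATIBLE
checking forward for Ticket: reader v1 against writer v2:
  version: paired with writer version (int64 -> int64; writer required)
  primary: paired with writer primary (bool -> bool; writer required)
  city: paired with writer notes (string -> string; writer required)
  zip: paired with writer age (int64 -> int64; writer required)
  no writer field matches reader seq
  height: paired with writer height (float32 -> float32; writer optional)
  nothing fires on Ticket: forward is COMPATIBLE

backward: COMPATIBLE []; forward: COMPATIBLE []
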